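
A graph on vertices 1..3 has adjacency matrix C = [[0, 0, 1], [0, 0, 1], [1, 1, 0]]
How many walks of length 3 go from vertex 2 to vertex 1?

The number of length-3 walks from vertex 2 to vertex 1 is entry (2,1) of C³, where C is the adjacency matrix.
C² = [[1, 1, 0], [1, 1, 0], [0, 0, 2]]
C³ = [[0, 0, 2], [0, 0, 2], [2, 2, 0]]

0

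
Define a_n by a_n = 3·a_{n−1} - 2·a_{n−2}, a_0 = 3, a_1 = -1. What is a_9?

-2041

With companion matrix T = [[3, -2], [1, 0]], [a_n, a_{n−1}]ᵀ = T·[a_{n−1}, a_{n−2}]ᵀ, so [a_9, a_8]ᵀ = T⁸·[a_1, a_0]ᵀ.
T⁸ = [[511, -510], [255, -254]], giving [a_9, a_8]ᵀ = [[-2041], [-1017]].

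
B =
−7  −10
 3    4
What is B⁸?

[[1531, 2550], [−765, −1274]]

tr B = −3 and det B = 2, so the characteristic polynomial is λ² − (−3)λ + (2) with roots −1 and −2.
Eigenvectors give P = [[5, 2], [−3, −1]] with P⁻¹ = [[−1, −2], [3, 5]], and B = P·diag(−1, −2)·P⁻¹.
Then B⁸ = P·diag(1, 256)·P⁻¹ = [[5, 512], [−3, −256]] · [[−1, −2], [3, 5]] = [[1531, 2550], [−765, −1274]].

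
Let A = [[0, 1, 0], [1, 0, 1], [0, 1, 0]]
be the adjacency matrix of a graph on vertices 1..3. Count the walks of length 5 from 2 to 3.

4

The number of length-5 walks from vertex 2 to vertex 3 is entry (2,3) of A^5, where A is the adjacency matrix.
A^2 = [[1, 0, 1], [0, 2, 0], [1, 0, 1]]
A^3 = [[0, 2, 0], [2, 0, 2], [0, 2, 0]]
A^4 = [[2, 0, 2], [0, 4, 0], [2, 0, 2]]
A^5 = [[0, 4, 0], [4, 0, 4], [0, 4, 0]]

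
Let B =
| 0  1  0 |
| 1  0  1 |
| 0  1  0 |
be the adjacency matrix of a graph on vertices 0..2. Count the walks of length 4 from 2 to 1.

The number of length-4 walks from vertex 2 to vertex 1 is entry (2,1) of B⁴, where B is the adjacency matrix.
B² = [[1, 0, 1], [0, 2, 0], [1, 0, 1]]
B³ = [[0, 2, 0], [2, 0, 2], [0, 2, 0]]
B⁴ = [[2, 0, 2], [0, 4, 0], [2, 0, 2]]

0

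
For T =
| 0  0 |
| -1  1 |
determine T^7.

[[0, 0], [-1, 1]]

T² = T (a projection; rank 1, trace 1), so T^7 = T.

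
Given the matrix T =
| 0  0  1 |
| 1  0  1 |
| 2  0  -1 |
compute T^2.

[[2, 0, -1], [2, 0, 0], [-2, 0, 3]]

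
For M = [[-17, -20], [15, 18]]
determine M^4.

[[-179, -260], [195, 276]]

tr M = 1 and det M = -6, so the characteristic polynomial is λ² − (1)λ + (-6) with roots 3 and -2.
Eigenvectors give P = [[1, 4], [-1, -3]] with P⁻¹ = [[-3, -4], [1, 1]], and M = P·diag(3, -2)·P⁻¹.
Then M^4 = P·diag(81, 16)·P⁻¹ = [[81, 64], [-81, -48]] · [[-3, -4], [1, 1]] = [[-179, -260], [195, 276]].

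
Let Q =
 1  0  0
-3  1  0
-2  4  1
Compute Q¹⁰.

Q = I + N where N = [[0, 0, 0], [-3, 0, 0], [-2, 4, 0]] is strictly lower-triangular, so N³ = 0.
(I + N)¹⁰ = I + 10·N + 45·N² = [[1, 0, 0], [-30, 1, 0], [-560, 40, 1]].

[[1, 0, 0], [-30, 1, 0], [-560, 40, 1]]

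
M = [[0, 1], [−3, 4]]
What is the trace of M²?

10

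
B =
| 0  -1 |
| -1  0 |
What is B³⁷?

[[0, -1], [-1, 0]]

B² = I (check: tr B = 0 and det B = -1), so B³⁷ = B since 37 is odd.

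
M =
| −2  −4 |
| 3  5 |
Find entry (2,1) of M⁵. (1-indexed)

93

tr M = 3 and det M = 2, so the characteristic polynomial is λ² − (3)λ + (2) with roots 1 and 2.
Eigenvectors give P = [[4, −1], [−3, 1]] with P⁻¹ = [[1, 1], [3, 4]], and M = P·diag(1, 2)·P⁻¹.
Then M⁵ = P·diag(1, 32)·P⁻¹ = [[4, −32], [−3, 32]] · [[1, 1], [3, 4]] = [[−92, −124], [93, 125]].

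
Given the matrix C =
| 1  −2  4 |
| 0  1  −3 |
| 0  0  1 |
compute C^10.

C = I + N where N = [[0, −2, 4], [0, 0, −3], [0, 0, 0]] is strictly upper-triangular, so N^3 = 0.
(I + N)^10 = I + 10·N + 45·N^2 = [[1, −20, 310], [0, 1, −30], [0, 0, 1]].

[[1, −20, 310], [0, 1, −30], [0, 0, 1]]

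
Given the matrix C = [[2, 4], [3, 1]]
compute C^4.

C^2 = [[16, 12], [9, 13]]
C^3 = [[68, 76], [57, 49]]
C^4 = [[364, 348], [261, 277]]

[[364, 348], [261, 277]]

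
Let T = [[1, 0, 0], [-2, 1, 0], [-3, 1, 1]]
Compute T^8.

[[1, 0, 0], [-16, 1, 0], [-80, 8, 1]]

T = I + N where N = [[0, 0, 0], [-2, 0, 0], [-3, 1, 0]] is strictly lower-triangular, so N^3 = 0.
(I + N)^8 = I + 8·N + 28·N^2 = [[1, 0, 0], [-16, 1, 0], [-80, 8, 1]].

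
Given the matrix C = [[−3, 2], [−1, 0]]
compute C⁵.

tr C = −3 and det C = 2, so the characteristic polynomial is λ² − (−3)λ + (2) with roots −2 and −1.
Eigenvectors give P = [[2, −1], [1, −1]] with P⁻¹ = [[1, −1], [1, −2]], and C = P·diag(−2, −1)·P⁻¹.
Then C⁵ = P·diag(−32, −1)·P⁻¹ = [[−64, 1], [−32, 1]] · [[1, −1], [1, −2]] = [[−63, 62], [−31, 30]].

[[−63, 62], [−31, 30]]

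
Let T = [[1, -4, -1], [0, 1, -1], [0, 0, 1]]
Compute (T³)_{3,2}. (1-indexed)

T = I + N where N = [[0, -4, -1], [0, 0, -1], [0, 0, 0]] is strictly upper-triangular, so N³ = 0.
(I + N)³ = I + 3·N + 3·N² = [[1, -12, 9], [0, 1, -3], [0, 0, 1]].

0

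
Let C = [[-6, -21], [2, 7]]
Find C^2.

C² = C (a projection; rank 1, trace 1), so C^2 = C.

[[-6, -21], [2, 7]]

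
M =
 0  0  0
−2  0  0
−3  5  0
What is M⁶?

[[0, 0, 0], [0, 0, 0], [0, 0, 0]]

M is strictly triangular, hence nilpotent: M³ = 0, so M⁶ = 0.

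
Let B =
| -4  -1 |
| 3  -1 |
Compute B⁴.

[[94, 55], [-165, -71]]

B² = [[13, 5], [-15, -2]]
B³ = [[-37, -18], [54, 17]]
B⁴ = [[94, 55], [-165, -71]]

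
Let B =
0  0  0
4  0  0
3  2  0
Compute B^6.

B is strictly triangular, hence nilpotent: B^3 = 0, so B^6 = 0.

[[0, 0, 0], [0, 0, 0], [0, 0, 0]]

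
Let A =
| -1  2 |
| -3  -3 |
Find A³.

A² = [[-5, -8], [12, 3]]
A³ = [[29, 14], [-21, 15]]

[[29, 14], [-21, 15]]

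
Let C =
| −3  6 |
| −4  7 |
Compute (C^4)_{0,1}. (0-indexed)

tr C = 4 and det C = 3, so the characteristic polynomial is λ² − (4)λ + (3) with roots 1 and 3.
Eigenvectors give P = [[−3, −1], [−2, −1]] with P⁻¹ = [[−1, 1], [2, −3]], and C = P·diag(1, 3)·P⁻¹.
Then C^4 = P·diag(1, 81)·P⁻¹ = [[−3, −81], [−2, −81]] · [[−1, 1], [2, −3]] = [[−159, 240], [−160, 241]].

240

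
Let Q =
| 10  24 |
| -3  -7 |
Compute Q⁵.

tr Q = 3 and det Q = 2, so the characteristic polynomial is λ² − (3)λ + (2) with roots 1 and 2.
Eigenvectors give P = [[8, -3], [-3, 1]] with P⁻¹ = [[-1, -3], [-3, -8]], and Q = P·diag(1, 2)·P⁻¹.
Then Q⁵ = P·diag(1, 32)·P⁻¹ = [[8, -96], [-3, 32]] · [[-1, -3], [-3, -8]] = [[280, 744], [-93, -247]].

[[280, 744], [-93, -247]]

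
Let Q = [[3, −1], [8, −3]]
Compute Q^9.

Q² = I (check: tr Q = 0 and det Q = −1), so Q^9 = Q since 9 is odd.

[[3, −1], [8, −3]]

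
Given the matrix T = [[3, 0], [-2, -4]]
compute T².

[[9, 0], [2, 16]]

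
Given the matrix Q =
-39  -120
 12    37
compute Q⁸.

[[65601, 196800], [-19680, -59039]]

tr Q = -2 and det Q = -3, so the characteristic polynomial is λ² − (-2)λ + (-3) with roots 1 and -3.
Eigenvectors give P = [[-3, -10], [1, 3]] with P⁻¹ = [[3, 10], [-1, -3]], and Q = P·diag(1, -3)·P⁻¹.
Then Q⁸ = P·diag(1, 6561)·P⁻¹ = [[-3, -65610], [1, 19683]] · [[3, 10], [-1, -3]] = [[65601, 196800], [-19680, -59039]].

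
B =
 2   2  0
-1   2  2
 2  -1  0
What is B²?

[[2, 8, 4], [0, 0, 4], [5, 2, -2]]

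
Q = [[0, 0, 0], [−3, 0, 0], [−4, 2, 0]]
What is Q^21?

Q is strictly triangular, hence nilpotent: Q^3 = 0, so Q^21 = 0.

[[0, 0, 0], [0, 0, 0], [0, 0, 0]]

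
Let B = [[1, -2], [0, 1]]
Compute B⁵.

[[1, -10], [0, 1]]

B = I + N where N = [[0, -2], [0, 0]] is strictly upper-triangular, so N² = 0.
(I + N)⁵ = I + 5·N = [[1, -10], [0, 1]].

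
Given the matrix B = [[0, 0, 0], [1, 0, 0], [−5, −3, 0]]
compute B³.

[[0, 0, 0], [0, 0, 0], [0, 0, 0]]

B is strictly triangular, hence nilpotent: B³ = 0, so B³ = 0.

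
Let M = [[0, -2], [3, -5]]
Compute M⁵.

[[390, -422], [633, -665]]

tr M = -5 and det M = 6, so the characteristic polynomial is λ² − (-5)λ + (6) with roots -2 and -3.
Eigenvectors give P = [[-1, -2], [-1, -3]] with P⁻¹ = [[-3, 2], [1, -1]], and M = P·diag(-2, -3)·P⁻¹.
Then M⁵ = P·diag(-32, -243)·P⁻¹ = [[32, 486], [32, 729]] · [[-3, 2], [1, -1]] = [[390, -422], [633, -665]].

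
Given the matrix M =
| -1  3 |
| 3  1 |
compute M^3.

[[-10, 30], [30, 10]]

M^2 = [[10, 0], [0, 10]]
M^3 = [[-10, 30], [30, 10]]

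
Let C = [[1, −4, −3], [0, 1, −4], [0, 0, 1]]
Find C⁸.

C = I + N where N = [[0, −4, −3], [0, 0, −4], [0, 0, 0]] is strictly upper-triangular, so N³ = 0.
(I + N)⁸ = I + 8·N + 28·N² = [[1, −32, 424], [0, 1, −32], [0, 0, 1]].

[[1, −32, 424], [0, 1, −32], [0, 0, 1]]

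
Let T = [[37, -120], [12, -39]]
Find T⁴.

tr T = -2 and det T = -3, so the characteristic polynomial is λ² − (-2)λ + (-3) with roots 1 and -3.
Eigenvectors give P = [[-10, 3], [-3, 1]] with P⁻¹ = [[-1, 3], [-3, 10]], and T = P·diag(1, -3)·P⁻¹.
Then T⁴ = P·diag(1, 81)·P⁻¹ = [[-10, 243], [-3, 81]] · [[-1, 3], [-3, 10]] = [[-719, 2400], [-240, 801]].

[[-719, 2400], [-240, 801]]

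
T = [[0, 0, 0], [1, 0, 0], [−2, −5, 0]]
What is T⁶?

[[0, 0, 0], [0, 0, 0], [0, 0, 0]]

T is strictly triangular, hence nilpotent: T³ = 0, so T⁶ = 0.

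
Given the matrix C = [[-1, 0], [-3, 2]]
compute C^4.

[[1, 0], [-15, 16]]

tr C = 1 and det C = -2, so the characteristic polynomial is λ² − (1)λ + (-2) with roots -1 and 2.
Eigenvectors give P = [[-1, 0], [-1, 1]] with P⁻¹ = [[-1, 0], [-1, 1]], and C = P·diag(-1, 2)·P⁻¹.
Then C^4 = P·diag(1, 16)·P⁻¹ = [[-1, 0], [-1, 16]] · [[-1, 0], [-1, 1]] = [[1, 0], [-15, 16]].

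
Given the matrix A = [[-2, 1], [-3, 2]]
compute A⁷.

[[-2, 1], [-3, 2]]

A² = I (check: tr A = 0 and det A = -1), so A⁷ = A since 7 is odd.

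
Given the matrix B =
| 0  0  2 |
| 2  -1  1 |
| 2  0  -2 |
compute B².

[[4, 0, -4], [0, 1, 1], [-4, 0, 8]]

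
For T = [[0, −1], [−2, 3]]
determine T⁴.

T² = [[2, −3], [−6, 11]]
T³ = [[6, −11], [−22, 39]]
T⁴ = [[22, −39], [−78, 139]]

[[22, −39], [−78, 139]]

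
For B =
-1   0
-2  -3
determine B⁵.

[[-1, 0], [-242, -243]]

tr B = -4 and det B = 3, so the characteristic polynomial is λ² − (-4)λ + (3) with roots -1 and -3.
Eigenvectors give P = [[1, 0], [-1, -1]] with P⁻¹ = [[1, 0], [-1, -1]], and B = P·diag(-1, -3)·P⁻¹.
Then B⁵ = P·diag(-1, -243)·P⁻¹ = [[-1, 0], [1, 243]] · [[1, 0], [-1, -1]] = [[-1, 0], [-242, -243]].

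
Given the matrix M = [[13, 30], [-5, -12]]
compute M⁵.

[[793, 1650], [-275, -582]]

tr M = 1 and det M = -6, so the characteristic polynomial is λ² − (1)λ + (-6) with roots 3 and -2.
Eigenvectors give P = [[3, 2], [-1, -1]] with P⁻¹ = [[1, 2], [-1, -3]], and M = P·diag(3, -2)·P⁻¹.
Then M⁵ = P·diag(243, -32)·P⁻¹ = [[729, -64], [-243, 32]] · [[1, 2], [-1, -3]] = [[793, 1650], [-275, -582]].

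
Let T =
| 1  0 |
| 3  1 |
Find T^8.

[[1, 0], [24, 1]]

T = I + N where N = [[0, 0], [3, 0]] is strictly lower-triangular, so N^2 = 0.
(I + N)^8 = I + 8·N = [[1, 0], [24, 1]].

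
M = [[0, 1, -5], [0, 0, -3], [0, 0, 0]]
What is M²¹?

[[0, 0, 0], [0, 0, 0], [0, 0, 0]]

M is strictly triangular, hence nilpotent: M³ = 0, so M²¹ = 0.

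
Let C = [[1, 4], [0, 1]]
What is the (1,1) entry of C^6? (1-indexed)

1

C = I + N where N = [[0, 4], [0, 0]] is strictly upper-triangular, so N^2 = 0.
(I + N)^6 = I + 6·N = [[1, 24], [0, 1]].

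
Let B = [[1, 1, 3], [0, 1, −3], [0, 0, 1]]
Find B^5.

B = I + N where N = [[0, 1, 3], [0, 0, −3], [0, 0, 0]] is strictly upper-triangular, so N^3 = 0.
(I + N)^5 = I + 5·N + 10·N^2 = [[1, 5, −15], [0, 1, −15], [0, 0, 1]].

[[1, 5, −15], [0, 1, −15], [0, 0, 1]]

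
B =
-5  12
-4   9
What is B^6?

tr B = 4 and det B = 3, so the characteristic polynomial is λ² − (4)λ + (3) with roots 3 and 1.
Eigenvectors give P = [[-3, -2], [-2, -1]] with P⁻¹ = [[1, -2], [-2, 3]], and B = P·diag(3, 1)·P⁻¹.
Then B^6 = P·diag(729, 1)·P⁻¹ = [[-2187, -2], [-1458, -1]] · [[1, -2], [-2, 3]] = [[-2183, 4368], [-1456, 2913]].

[[-2183, 4368], [-1456, 2913]]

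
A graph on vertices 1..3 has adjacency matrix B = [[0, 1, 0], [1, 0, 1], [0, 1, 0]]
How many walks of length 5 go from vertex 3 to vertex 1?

0

The number of length-5 walks from vertex 3 to vertex 1 is entry (3,1) of B⁵, where B is the adjacency matrix.
B² = [[1, 0, 1], [0, 2, 0], [1, 0, 1]]
B³ = [[0, 2, 0], [2, 0, 2], [0, 2, 0]]
B⁴ = [[2, 0, 2], [0, 4, 0], [2, 0, 2]]
B⁵ = [[0, 4, 0], [4, 0, 4], [0, 4, 0]]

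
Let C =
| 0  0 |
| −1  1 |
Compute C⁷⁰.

[[0, 0], [−1, 1]]

C² = C (a projection; rank 1, trace 1), so C⁷⁰ = C.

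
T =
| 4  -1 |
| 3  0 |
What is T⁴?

T² = [[13, -4], [12, -3]]
T³ = [[40, -13], [39, -12]]
T⁴ = [[121, -40], [120, -39]]

[[121, -40], [120, -39]]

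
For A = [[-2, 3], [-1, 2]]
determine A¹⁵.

[[-2, 3], [-1, 2]]

A² = I (check: tr A = 0 and det A = -1), so A¹⁵ = A since 15 is odd.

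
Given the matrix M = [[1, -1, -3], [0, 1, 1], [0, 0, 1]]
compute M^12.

M = I + N where N = [[0, -1, -3], [0, 0, 1], [0, 0, 0]] is strictly upper-triangular, so N^3 = 0.
(I + N)^12 = I + 12·N + 66·N^2 = [[1, -12, -102], [0, 1, 12], [0, 0, 1]].

[[1, -12, -102], [0, 1, 12], [0, 0, 1]]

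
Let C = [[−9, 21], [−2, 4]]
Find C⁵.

[[−1509, 4431], [−422, 1234]]

tr C = −5 and det C = 6, so the characteristic polynomial is λ² − (−5)λ + (6) with roots −2 and −3.
Eigenvectors give P = [[3, 7], [1, 2]] with P⁻¹ = [[−2, 7], [1, −3]], and C = P·diag(−2, −3)·P⁻¹.
Then C⁵ = P·diag(−32, −243)·P⁻¹ = [[−96, −1701], [−32, −486]] · [[−2, 7], [1, −3]] = [[−1509, 4431], [−422, 1234]].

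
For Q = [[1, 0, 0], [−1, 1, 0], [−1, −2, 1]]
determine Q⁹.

Q = I + N where N = [[0, 0, 0], [−1, 0, 0], [−1, −2, 0]] is strictly lower-triangular, so N³ = 0.
(I + N)⁹ = I + 9·N + 36·N² = [[1, 0, 0], [−9, 1, 0], [63, −18, 1]].

[[1, 0, 0], [−9, 1, 0], [63, −18, 1]]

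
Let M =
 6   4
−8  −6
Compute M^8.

[[256, 0], [0, 256]]

tr M = 0 and det M = −4, so the characteristic polynomial is λ² − (0)λ + (−4) with roots 2 and −2.
Eigenvectors give P = [[−1, −1], [1, 2]] with P⁻¹ = [[−2, −1], [1, 1]], and M = P·diag(2, −2)·P⁻¹.
Then M^8 = P·diag(256, 256)·P⁻¹ = [[−256, −256], [256, 512]] · [[−2, −1], [1, 1]] = [[256, 0], [0, 256]].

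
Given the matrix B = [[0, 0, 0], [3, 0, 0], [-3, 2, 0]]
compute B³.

B is strictly triangular, hence nilpotent: B³ = 0, so B³ = 0.

[[0, 0, 0], [0, 0, 0], [0, 0, 0]]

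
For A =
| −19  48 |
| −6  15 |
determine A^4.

tr A = −4 and det A = 3, so the characteristic polynomial is λ² − (−4)λ + (3) with roots −3 and −1.
Eigenvectors give P = [[−3, 8], [−1, 3]] with P⁻¹ = [[−3, 8], [−1, 3]], and A = P·diag(−3, −1)·P⁻¹.
Then A^4 = P·diag(81, 1)·P⁻¹ = [[−243, 8], [−81, 3]] · [[−3, 8], [−1, 3]] = [[721, −1920], [240, −639]].

[[721, −1920], [240, −639]]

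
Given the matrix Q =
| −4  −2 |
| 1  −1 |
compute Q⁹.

[[−38854, −38342], [19171, 18659]]

tr Q = −5 and det Q = 6, so the characteristic polynomial is λ² − (−5)λ + (6) with roots −3 and −2.
Eigenvectors give P = [[2, −1], [−1, 1]] with P⁻¹ = [[1, 1], [1, 2]], and Q = P·diag(−3, −2)·P⁻¹.
Then Q⁹ = P·diag(−19683, −512)·P⁻¹ = [[−39366, 512], [19683, −512]] · [[1, 1], [1, 2]] = [[−38854, −38342], [19171, 18659]].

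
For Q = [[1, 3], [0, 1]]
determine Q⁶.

[[1, 18], [0, 1]]

Q = I + N where N = [[0, 3], [0, 0]] is strictly upper-triangular, so N² = 0.
(I + N)⁶ = I + 6·N = [[1, 18], [0, 1]].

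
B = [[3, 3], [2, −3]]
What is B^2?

[[15, 0], [0, 15]]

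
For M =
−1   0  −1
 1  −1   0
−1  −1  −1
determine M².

[[2, 1, 2], [−2, 1, −1], [1, 2, 2]]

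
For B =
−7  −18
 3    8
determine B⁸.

tr B = 1 and det B = −2, so the characteristic polynomial is λ² − (1)λ + (−2) with roots −1 and 2.
Eigenvectors give P = [[3, −2], [−1, 1]] with P⁻¹ = [[1, 2], [1, 3]], and B = P·diag(−1, 2)·P⁻¹.
Then B⁸ = P·diag(1, 256)·P⁻¹ = [[3, −512], [−1, 256]] · [[1, 2], [1, 3]] = [[−509, −1530], [255, 766]].

[[−509, −1530], [255, 766]]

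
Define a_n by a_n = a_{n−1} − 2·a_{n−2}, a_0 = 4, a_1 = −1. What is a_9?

41

With companion matrix M = [[1, −2], [1, 0]], [a_n, a_{n−1}]ᵀ = M·[a_{n−1}, a_{n−2}]ᵀ, so [a_9, a_8]ᵀ = M⁸·[a_1, a_0]ᵀ.
M⁸ = [[−17, 6], [−3, −14]], giving [a_9, a_8]ᵀ = [[41], [−53]].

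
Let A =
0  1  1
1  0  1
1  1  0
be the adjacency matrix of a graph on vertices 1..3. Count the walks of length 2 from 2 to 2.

The number of length-2 walks from vertex 2 to vertex 2 is entry (2,2) of A², where A is the adjacency matrix.
A² = [[2, 1, 1], [1, 2, 1], [1, 1, 2]]

2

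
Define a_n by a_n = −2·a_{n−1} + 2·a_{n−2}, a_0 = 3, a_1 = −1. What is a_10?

With companion matrix T = [[−2, 2], [1, 0]], [a_n, a_{n−1}]ᵀ = T·[a_{n−1}, a_{n−2}]ᵀ, so [a_10, a_9]ᵀ = T^9·[a_1, a_0]ᵀ.
T^9 = [[−6688, 4896], [2448, −1792]], giving [a_10, a_9]ᵀ = [[21376], [−7824]].

21376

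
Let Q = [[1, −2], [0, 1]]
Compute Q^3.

[[1, −6], [0, 1]]

Q = I + N where N = [[0, −2], [0, 0]] is strictly upper-triangular, so N^2 = 0.
(I + N)^3 = I + 3·N = [[1, −6], [0, 1]].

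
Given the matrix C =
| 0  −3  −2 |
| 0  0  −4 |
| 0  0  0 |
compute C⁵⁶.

C is strictly triangular, hence nilpotent: C³ = 0, so C⁵⁶ = 0.

[[0, 0, 0], [0, 0, 0], [0, 0, 0]]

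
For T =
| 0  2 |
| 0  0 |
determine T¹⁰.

T is strictly triangular, hence nilpotent: T² = 0, so T¹⁰ = 0.

[[0, 0], [0, 0]]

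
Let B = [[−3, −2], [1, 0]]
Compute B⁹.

tr B = −3 and det B = 2, so the characteristic polynomial is λ² − (−3)λ + (2) with roots −2 and −1.
Eigenvectors give P = [[−2, 1], [1, −1]] with P⁻¹ = [[−1, −1], [−1, −2]], and B = P·diag(−2, −1)·P⁻¹.
Then B⁹ = P·diag(−512, −1)·P⁻¹ = [[1024, −1], [−512, 1]] · [[−1, −1], [−1, −2]] = [[−1023, −1022], [511, 510]].

[[−1023, −1022], [511, 510]]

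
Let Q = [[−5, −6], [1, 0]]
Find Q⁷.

[[−6305, −12354], [2059, 3990]]

tr Q = −5 and det Q = 6, so the characteristic polynomial is λ² − (−5)λ + (6) with roots −3 and −2.
Eigenvectors give P = [[3, 2], [−1, −1]] with P⁻¹ = [[1, 2], [−1, −3]], and Q = P·diag(−3, −2)·P⁻¹.
Then Q⁷ = P·diag(−2187, −128)·P⁻¹ = [[−6561, −256], [2187, 128]] · [[1, 2], [−1, −3]] = [[−6305, −12354], [2059, 3990]].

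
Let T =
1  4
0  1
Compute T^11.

[[1, 44], [0, 1]]

T = I + N where N = [[0, 4], [0, 0]] is strictly upper-triangular, so N^2 = 0.
(I + N)^11 = I + 11·N = [[1, 44], [0, 1]].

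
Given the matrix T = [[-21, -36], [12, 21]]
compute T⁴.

tr T = 0 and det T = -9, so the characteristic polynomial is λ² − (0)λ + (-9) with roots -3 and 3.
Eigenvectors give P = [[-2, 3], [1, -2]] with P⁻¹ = [[-2, -3], [-1, -2]], and T = P·diag(-3, 3)·P⁻¹.
Then T⁴ = P·diag(81, 81)·P⁻¹ = [[-162, 243], [81, -162]] · [[-2, -3], [-1, -2]] = [[81, 0], [0, 81]].

[[81, 0], [0, 81]]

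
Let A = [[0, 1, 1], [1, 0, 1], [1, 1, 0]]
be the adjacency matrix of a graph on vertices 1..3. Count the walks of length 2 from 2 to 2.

2

The number of length-2 walks from vertex 2 to vertex 2 is entry (2,2) of A^2, where A is the adjacency matrix.
A^2 = [[2, 1, 1], [1, 2, 1], [1, 1, 2]]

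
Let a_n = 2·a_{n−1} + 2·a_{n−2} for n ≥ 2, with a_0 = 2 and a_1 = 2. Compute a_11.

With companion matrix Q = [[2, 2], [1, 0]], [a_n, a_{n−1}]ᵀ = Q·[a_{n−1}, a_{n−2}]ᵀ, so [a_11, a_10]ᵀ = Q^10·[a_1, a_0]ᵀ.
Q^10 = [[18272, 13376], [6688, 4896]], giving [a_11, a_10]ᵀ = [[63296], [23168]].

63296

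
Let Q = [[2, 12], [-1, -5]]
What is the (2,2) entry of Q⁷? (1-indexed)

-509

tr Q = -3 and det Q = 2, so the characteristic polynomial is λ² − (-3)λ + (2) with roots -2 and -1.
Eigenvectors give P = [[-3, 4], [1, -1]] with P⁻¹ = [[1, 4], [1, 3]], and Q = P·diag(-2, -1)·P⁻¹.
Then Q⁷ = P·diag(-128, -1)·P⁻¹ = [[384, -4], [-128, 1]] · [[1, 4], [1, 3]] = [[380, 1524], [-127, -509]].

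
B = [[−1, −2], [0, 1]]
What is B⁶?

[[1, 0], [0, 1]]

B² = I (check: tr B = 0 and det B = −1), so B⁶ = I since 6 is even.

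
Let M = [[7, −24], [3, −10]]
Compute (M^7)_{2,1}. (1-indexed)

tr M = −3 and det M = 2, so the characteristic polynomial is λ² − (−3)λ + (2) with roots −2 and −1.
Eigenvectors give P = [[−8, −3], [−3, −1]] with P⁻¹ = [[1, −3], [−3, 8]], and M = P·diag(−2, −1)·P⁻¹.
Then M^7 = P·diag(−128, −1)·P⁻¹ = [[1024, 3], [384, 1]] · [[1, −3], [−3, 8]] = [[1015, −3048], [381, −1144]].

381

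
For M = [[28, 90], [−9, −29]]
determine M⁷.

[[1162, 3870], [−387, −1289]]

tr M = −1 and det M = −2, so the characteristic polynomial is λ² − (−1)λ + (−2) with roots 1 and −2.
Eigenvectors give P = [[10, 3], [−3, −1]] with P⁻¹ = [[1, 3], [−3, −10]], and M = P·diag(1, −2)·P⁻¹.
Then M⁷ = P·diag(1, −128)·P⁻¹ = [[10, −384], [−3, 128]] · [[1, 3], [−3, −10]] = [[1162, 3870], [−387, −1289]].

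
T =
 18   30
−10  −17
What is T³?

[[132, 210], [−70, −113]]

tr T = 1 and det T = −6, so the characteristic polynomial is λ² − (1)λ + (−6) with roots −2 and 3.
Eigenvectors give P = [[3, −2], [−2, 1]] with P⁻¹ = [[−1, −2], [−2, −3]], and T = P·diag(−2, 3)·P⁻¹.
Then T³ = P·diag(−8, 27)·P⁻¹ = [[−24, −54], [16, 27]] · [[−1, −2], [−2, −3]] = [[132, 210], [−70, −113]].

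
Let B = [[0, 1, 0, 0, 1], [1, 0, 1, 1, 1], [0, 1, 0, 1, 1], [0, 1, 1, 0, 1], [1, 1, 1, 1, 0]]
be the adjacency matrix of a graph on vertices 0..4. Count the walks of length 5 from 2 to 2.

The number of length-5 walks from vertex 2 to vertex 2 is entry (2,2) of B⁵, where B is the adjacency matrix.
B² = [[2, 1, 2, 2, 1], [1, 4, 2, 2, 3], [2, 2, 3, 2, 2], [2, 2, 2, 3, 2], [1, 3, 2, 2, 4]]
B³ = [[2, 7, 4, 4, 7], [7, 8, 9, 9, 9], [4, 9, 6, 7, 9], [4, 9, 7, 6, 9], [7, 9, 9, 9, 8]]
B⁴ = [[14, 17, 18, 18, 17], [17, 34, 26, 26, 33], [18, 26, 25, 24, 26], [18, 26, 24, 25, 26], [17, 33, 26, 26, 34]]
B⁵ = [[34, 67, 52, 52, 67], [67, 102, 93, 93, 103], [52, 93, 76, 77, 93], [52, 93, 77, 76, 93], [67, 103, 93, 93, 102]]

76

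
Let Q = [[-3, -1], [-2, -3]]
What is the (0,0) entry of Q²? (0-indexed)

11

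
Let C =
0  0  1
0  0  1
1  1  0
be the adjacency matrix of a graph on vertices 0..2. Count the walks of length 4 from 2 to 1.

0

The number of length-4 walks from vertex 2 to vertex 1 is entry (2,1) of C⁴, where C is the adjacency matrix.
C² = [[1, 1, 0], [1, 1, 0], [0, 0, 2]]
C³ = [[0, 0, 2], [0, 0, 2], [2, 2, 0]]
C⁴ = [[2, 2, 0], [2, 2, 0], [0, 0, 4]]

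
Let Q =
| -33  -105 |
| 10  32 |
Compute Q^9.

[[-140853, -424095], [40390, 121682]]

tr Q = -1 and det Q = -6, so the characteristic polynomial is λ² − (-1)λ + (-6) with roots -3 and 2.
Eigenvectors give P = [[-7, 3], [2, -1]] with P⁻¹ = [[-1, -3], [-2, -7]], and Q = P·diag(-3, 2)·P⁻¹.
Then Q^9 = P·diag(-19683, 512)·P⁻¹ = [[137781, 1536], [-39366, -512]] · [[-1, -3], [-2, -7]] = [[-140853, -424095], [40390, 121682]].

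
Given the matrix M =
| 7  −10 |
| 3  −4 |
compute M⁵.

tr M = 3 and det M = 2, so the characteristic polynomial is λ² − (3)λ + (2) with roots 2 and 1.
Eigenvectors give P = [[2, −5], [1, −3]] with P⁻¹ = [[3, −5], [1, −2]], and M = P·diag(2, 1)·P⁻¹.
Then M⁵ = P·diag(32, 1)·P⁻¹ = [[64, −5], [32, −3]] · [[3, −5], [1, −2]] = [[187, −310], [93, −154]].

[[187, −310], [93, −154]]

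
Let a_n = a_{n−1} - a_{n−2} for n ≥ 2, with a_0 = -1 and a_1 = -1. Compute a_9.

With companion matrix B = [[1, -1], [1, 0]], [a_n, a_{n−1}]ᵀ = B·[a_{n−1}, a_{n−2}]ᵀ, so [a_9, a_8]ᵀ = B⁸·[a_1, a_0]ᵀ.
B⁸ = [[0, -1], [1, -1]], giving [a_9, a_8]ᵀ = [[1], [0]].

1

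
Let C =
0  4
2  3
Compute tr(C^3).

99

C^2 = [[8, 12], [6, 17]]
C^3 = [[24, 68], [34, 75]]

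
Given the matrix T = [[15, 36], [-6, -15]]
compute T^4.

tr T = 0 and det T = -9, so the characteristic polynomial is λ² − (0)λ + (-9) with roots -3 and 3.
Eigenvectors give P = [[-2, 3], [1, -1]] with P⁻¹ = [[1, 3], [1, 2]], and T = P·diag(-3, 3)·P⁻¹.
Then T^4 = P·diag(81, 81)·P⁻¹ = [[-162, 243], [81, -81]] · [[1, 3], [1, 2]] = [[81, 0], [0, 81]].

[[81, 0], [0, 81]]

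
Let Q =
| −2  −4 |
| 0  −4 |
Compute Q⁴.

[[16, 480], [0, 256]]

Q² = [[4, 24], [0, 16]]
Q³ = [[−8, −112], [0, −64]]
Q⁴ = [[16, 480], [0, 256]]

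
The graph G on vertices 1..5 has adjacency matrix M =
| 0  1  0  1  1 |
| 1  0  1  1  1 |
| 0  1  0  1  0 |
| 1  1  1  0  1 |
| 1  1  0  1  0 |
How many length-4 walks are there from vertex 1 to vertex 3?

The number of length-4 walks from vertex 1 to vertex 3 is entry (1,3) of M⁴, where M is the adjacency matrix.
M² = [[3, 2, 2, 2, 2], [2, 4, 1, 3, 2], [2, 1, 2, 1, 2], [2, 3, 1, 4, 2], [2, 2, 2, 2, 3]]
M³ = [[6, 9, 4, 9, 7], [9, 8, 7, 9, 9], [4, 7, 2, 7, 4], [9, 9, 7, 8, 9], [7, 9, 4, 9, 6]]
M⁴ = [[25, 26, 18, 26, 24], [26, 34, 17, 33, 26], [18, 17, 14, 17, 18], [26, 33, 17, 34, 26], [24, 26, 18, 26, 25]]

18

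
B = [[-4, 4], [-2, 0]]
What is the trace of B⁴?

-128

B² = [[8, -16], [8, -8]]
B³ = [[0, 32], [-16, 32]]
B⁴ = [[-64, 0], [0, -64]]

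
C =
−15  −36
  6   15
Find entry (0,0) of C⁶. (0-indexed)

729

tr C = 0 and det C = −9, so the characteristic polynomial is λ² − (0)λ + (−9) with roots 3 and −3.
Eigenvectors give P = [[−2, −3], [1, 1]] with P⁻¹ = [[1, 3], [−1, −2]], and C = P·diag(3, −3)·P⁻¹.
Then C⁶ = P·diag(729, 729)·P⁻¹ = [[−1458, −2187], [729, 729]] · [[1, 3], [−1, −2]] = [[729, 0], [0, 729]].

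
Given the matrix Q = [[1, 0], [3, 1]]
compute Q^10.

Q = I + N where N = [[0, 0], [3, 0]] is strictly lower-triangular, so N^2 = 0.
(I + N)^10 = I + 10·N = [[1, 0], [30, 1]].

[[1, 0], [30, 1]]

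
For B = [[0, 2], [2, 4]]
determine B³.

[[16, 40], [40, 96]]

B² = [[4, 8], [8, 20]]
B³ = [[16, 40], [40, 96]]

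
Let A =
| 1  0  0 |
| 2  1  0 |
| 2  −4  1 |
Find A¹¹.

[[1, 0, 0], [22, 1, 0], [−418, −44, 1]]

A = I + N where N = [[0, 0, 0], [2, 0, 0], [2, −4, 0]] is strictly lower-triangular, so N³ = 0.
(I + N)¹¹ = I + 11·N + 55·N² = [[1, 0, 0], [22, 1, 0], [−418, −44, 1]].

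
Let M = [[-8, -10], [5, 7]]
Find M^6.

tr M = -1 and det M = -6, so the characteristic polynomial is λ² − (-1)λ + (-6) with roots 2 and -3.
Eigenvectors give P = [[-1, 2], [1, -1]] with P⁻¹ = [[1, 2], [1, 1]], and M = P·diag(2, -3)·P⁻¹.
Then M^6 = P·diag(64, 729)·P⁻¹ = [[-64, 1458], [64, -729]] · [[1, 2], [1, 1]] = [[1394, 1330], [-665, -601]].

[[1394, 1330], [-665, -601]]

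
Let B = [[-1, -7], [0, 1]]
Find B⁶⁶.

[[1, 0], [0, 1]]

B² = I (check: tr B = 0 and det B = -1), so B⁶⁶ = I since 66 is even.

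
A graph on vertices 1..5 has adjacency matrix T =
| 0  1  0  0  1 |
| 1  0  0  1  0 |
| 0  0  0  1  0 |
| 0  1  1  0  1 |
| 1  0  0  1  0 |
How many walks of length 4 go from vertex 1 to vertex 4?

The number of length-4 walks from vertex 1 to vertex 4 is entry (1,4) of T⁴, where T is the adjacency matrix.
T² = [[2, 0, 0, 2, 0], [0, 2, 1, 0, 2], [0, 1, 1, 0, 1], [2, 0, 0, 3, 0], [0, 2, 1, 0, 2]]
T³ = [[0, 4, 2, 0, 4], [4, 0, 0, 5, 0], [2, 0, 0, 3, 0], [0, 5, 3, 0, 5], [4, 0, 0, 5, 0]]
T⁴ = [[8, 0, 0, 10, 0], [0, 9, 5, 0, 9], [0, 5, 3, 0, 5], [10, 0, 0, 13, 0], [0, 9, 5, 0, 9]]

10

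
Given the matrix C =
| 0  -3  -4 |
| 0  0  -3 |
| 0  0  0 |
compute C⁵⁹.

[[0, 0, 0], [0, 0, 0], [0, 0, 0]]

C is strictly triangular, hence nilpotent: C³ = 0, so C⁵⁹ = 0.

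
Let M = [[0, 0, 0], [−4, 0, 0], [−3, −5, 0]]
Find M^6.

[[0, 0, 0], [0, 0, 0], [0, 0, 0]]

M is strictly triangular, hence nilpotent: M^3 = 0, so M^6 = 0.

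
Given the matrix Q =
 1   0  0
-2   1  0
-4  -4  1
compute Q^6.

[[1, 0, 0], [-12, 1, 0], [96, -24, 1]]

Q = I + N where N = [[0, 0, 0], [-2, 0, 0], [-4, -4, 0]] is strictly lower-triangular, so N^3 = 0.
(I + N)^6 = I + 6·N + 15·N^2 = [[1, 0, 0], [-12, 1, 0], [96, -24, 1]].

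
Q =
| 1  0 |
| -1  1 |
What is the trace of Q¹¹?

Q = I + N where N = [[0, 0], [-1, 0]] is strictly lower-triangular, so N² = 0.
(I + N)¹¹ = I + 11·N = [[1, 0], [-11, 1]].

2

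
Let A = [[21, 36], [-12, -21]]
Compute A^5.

[[1701, 2916], [-972, -1701]]

tr A = 0 and det A = -9, so the characteristic polynomial is λ² − (0)λ + (-9) with roots -3 and 3.
Eigenvectors give P = [[-3, 2], [2, -1]] with P⁻¹ = [[1, 2], [2, 3]], and A = P·diag(-3, 3)·P⁻¹.
Then A^5 = P·diag(-243, 243)·P⁻¹ = [[729, 486], [-486, -243]] · [[1, 2], [2, 3]] = [[1701, 2916], [-972, -1701]].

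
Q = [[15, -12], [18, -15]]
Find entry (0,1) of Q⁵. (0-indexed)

-972

tr Q = 0 and det Q = -9, so the characteristic polynomial is λ² − (0)λ + (-9) with roots 3 and -3.
Eigenvectors give P = [[1, -2], [1, -3]] with P⁻¹ = [[3, -2], [1, -1]], and Q = P·diag(3, -3)·P⁻¹.
Then Q⁵ = P·diag(243, -243)·P⁻¹ = [[243, 486], [243, 729]] · [[3, -2], [1, -1]] = [[1215, -972], [1458, -1215]].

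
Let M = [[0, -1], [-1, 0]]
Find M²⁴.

M² = I (check: tr M = 0 and det M = -1), so M²⁴ = I since 24 is even.

[[1, 0], [0, 1]]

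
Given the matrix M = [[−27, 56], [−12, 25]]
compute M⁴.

[[561, −1120], [240, −479]]

tr M = −2 and det M = −3, so the characteristic polynomial is λ² − (−2)λ + (−3) with roots −3 and 1.
Eigenvectors give P = [[7, 2], [3, 1]] with P⁻¹ = [[1, −2], [−3, 7]], and M = P·diag(−3, 1)·P⁻¹.
Then M⁴ = P·diag(81, 1)·P⁻¹ = [[567, 2], [243, 1]] · [[1, −2], [−3, 7]] = [[561, −1120], [240, −479]].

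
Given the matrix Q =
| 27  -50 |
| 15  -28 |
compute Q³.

tr Q = -1 and det Q = -6, so the characteristic polynomial is λ² − (-1)λ + (-6) with roots -3 and 2.
Eigenvectors give P = [[-5, 2], [-3, 1]] with P⁻¹ = [[1, -2], [3, -5]], and Q = P·diag(-3, 2)·P⁻¹.
Then Q³ = P·diag(-27, 8)·P⁻¹ = [[135, 16], [81, 8]] · [[1, -2], [3, -5]] = [[183, -350], [105, -202]].

[[183, -350], [105, -202]]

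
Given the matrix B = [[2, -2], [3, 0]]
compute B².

[[-2, -4], [6, -6]]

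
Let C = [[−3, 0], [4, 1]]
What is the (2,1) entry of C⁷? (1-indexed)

tr C = −2 and det C = −3, so the characteristic polynomial is λ² − (−2)λ + (−3) with roots −3 and 1.
Eigenvectors give P = [[−1, 0], [1, 1]] with P⁻¹ = [[−1, 0], [1, 1]], and C = P·diag(−3, 1)·P⁻¹.
Then C⁷ = P·diag(−2187, 1)·P⁻¹ = [[2187, 0], [−2187, 1]] · [[−1, 0], [1, 1]] = [[−2187, 0], [2188, 1]].

2188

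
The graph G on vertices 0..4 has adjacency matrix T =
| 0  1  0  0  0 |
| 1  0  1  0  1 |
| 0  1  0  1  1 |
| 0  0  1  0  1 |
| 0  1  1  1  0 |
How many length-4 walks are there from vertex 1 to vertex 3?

12

The number of length-4 walks from vertex 1 to vertex 3 is entry (1,3) of T⁴, where T is the adjacency matrix.
T² = [[1, 0, 1, 0, 1], [0, 3, 1, 2, 1], [1, 1, 3, 1, 2], [0, 2, 1, 2, 1], [1, 1, 2, 1, 3]]
T³ = [[0, 3, 1, 2, 1], [3, 2, 6, 2, 6], [1, 6, 4, 5, 5], [2, 2, 5, 2, 5], [1, 6, 5, 5, 4]]
T⁴ = [[3, 2, 6, 2, 6], [2, 15, 10, 12, 10], [6, 10, 16, 9, 15], [2, 12, 9, 10, 9], [6, 10, 15, 9, 16]]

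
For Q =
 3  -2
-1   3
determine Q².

[[11, -12], [-6, 11]]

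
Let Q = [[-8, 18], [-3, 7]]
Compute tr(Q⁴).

tr Q = -1 and det Q = -2, so the characteristic polynomial is λ² − (-1)λ + (-2) with roots 1 and -2.
Eigenvectors give P = [[2, 3], [1, 1]] with P⁻¹ = [[-1, 3], [1, -2]], and Q = P·diag(1, -2)·P⁻¹.
Then Q⁴ = P·diag(1, 16)·P⁻¹ = [[2, 48], [1, 16]] · [[-1, 3], [1, -2]] = [[46, -90], [15, -29]].

17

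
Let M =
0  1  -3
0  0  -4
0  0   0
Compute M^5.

M is strictly triangular, hence nilpotent: M^3 = 0, so M^5 = 0.

[[0, 0, 0], [0, 0, 0], [0, 0, 0]]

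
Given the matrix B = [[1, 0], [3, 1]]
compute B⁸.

B = I + N where N = [[0, 0], [3, 0]] is strictly lower-triangular, so N² = 0.
(I + N)⁸ = I + 8·N = [[1, 0], [24, 1]].

[[1, 0], [24, 1]]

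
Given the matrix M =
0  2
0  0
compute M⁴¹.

[[0, 0], [0, 0]]

M is strictly triangular, hence nilpotent: M² = 0, so M⁴¹ = 0.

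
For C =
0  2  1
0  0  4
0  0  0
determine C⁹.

[[0, 0, 0], [0, 0, 0], [0, 0, 0]]

C is strictly triangular, hence nilpotent: C³ = 0, so C⁹ = 0.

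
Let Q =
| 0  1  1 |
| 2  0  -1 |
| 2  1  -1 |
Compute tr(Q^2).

7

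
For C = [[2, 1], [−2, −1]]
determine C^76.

[[2, 1], [−2, −1]]

C² = C (a projection; rank 1, trace 1), so C^76 = C.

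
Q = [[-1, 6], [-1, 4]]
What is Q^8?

[[-509, 1530], [-255, 766]]

tr Q = 3 and det Q = 2, so the characteristic polynomial is λ² − (3)λ + (2) with roots 1 and 2.
Eigenvectors give P = [[-3, -2], [-1, -1]] with P⁻¹ = [[-1, 2], [1, -3]], and Q = P·diag(1, 2)·P⁻¹.
Then Q^8 = P·diag(1, 256)·P⁻¹ = [[-3, -512], [-1, -256]] · [[-1, 2], [1, -3]] = [[-509, 1530], [-255, 766]].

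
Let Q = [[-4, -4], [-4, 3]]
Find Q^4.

Q^2 = [[32, 4], [4, 25]]
Q^3 = [[-144, -116], [-116, 59]]
Q^4 = [[1040, 228], [228, 641]]

[[1040, 228], [228, 641]]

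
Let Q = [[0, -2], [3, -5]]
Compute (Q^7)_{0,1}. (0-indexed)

-4118

tr Q = -5 and det Q = 6, so the characteristic polynomial is λ² − (-5)λ + (6) with roots -3 and -2.
Eigenvectors give P = [[2, -1], [3, -1]] with P⁻¹ = [[-1, 1], [-3, 2]], and Q = P·diag(-3, -2)·P⁻¹.
Then Q^7 = P·diag(-2187, -128)·P⁻¹ = [[-4374, 128], [-6561, 128]] · [[-1, 1], [-3, 2]] = [[3990, -4118], [6177, -6305]].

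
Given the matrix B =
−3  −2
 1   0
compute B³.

[[−15, −14], [7, 6]]

tr B = −3 and det B = 2, so the characteristic polynomial is λ² − (−3)λ + (2) with roots −1 and −2.
Eigenvectors give P = [[−1, −2], [1, 1]] with P⁻¹ = [[1, 2], [−1, −1]], and B = P·diag(−1, −2)·P⁻¹.
Then B³ = P·diag(−1, −8)·P⁻¹ = [[1, 16], [−1, −8]] · [[1, 2], [−1, −1]] = [[−15, −14], [7, 6]].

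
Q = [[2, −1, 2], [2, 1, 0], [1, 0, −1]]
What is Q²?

[[4, −3, 2], [6, −1, 4], [1, −1, 3]]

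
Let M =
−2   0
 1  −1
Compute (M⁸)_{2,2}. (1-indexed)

tr M = −3 and det M = 2, so the characteristic polynomial is λ² − (−3)λ + (2) with roots −1 and −2.
Eigenvectors give P = [[0, −1], [1, 1]] with P⁻¹ = [[1, 1], [−1, 0]], and M = P·diag(−1, −2)·P⁻¹.
Then M⁸ = P·diag(1, 256)·P⁻¹ = [[0, −256], [1, 256]] · [[1, 1], [−1, 0]] = [[256, 0], [−255, 1]].

1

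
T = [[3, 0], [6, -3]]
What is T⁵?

[[243, 0], [486, -243]]

tr T = 0 and det T = -9, so the characteristic polynomial is λ² − (0)λ + (-9) with roots -3 and 3.
Eigenvectors give P = [[0, 1], [-1, 1]] with P⁻¹ = [[1, -1], [1, 0]], and T = P·diag(-3, 3)·P⁻¹.
Then T⁵ = P·diag(-243, 243)·P⁻¹ = [[0, 243], [243, 243]] · [[1, -1], [1, 0]] = [[243, 0], [486, -243]].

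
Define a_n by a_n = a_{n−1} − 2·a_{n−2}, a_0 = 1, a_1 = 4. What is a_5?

2

With companion matrix M = [[1, −2], [1, 0]], [a_n, a_{n−1}]ᵀ = M·[a_{n−1}, a_{n−2}]ᵀ, so [a_5, a_4]ᵀ = M⁴·[a_1, a_0]ᵀ.
M⁴ = [[−1, 6], [−3, 2]], giving [a_5, a_4]ᵀ = [[2], [−10]].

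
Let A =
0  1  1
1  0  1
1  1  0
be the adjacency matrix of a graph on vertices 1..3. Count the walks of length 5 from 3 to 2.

The number of length-5 walks from vertex 3 to vertex 2 is entry (3,2) of A^5, where A is the adjacency matrix.
A^2 = [[2, 1, 1], [1, 2, 1], [1, 1, 2]]
A^3 = [[2, 3, 3], [3, 2, 3], [3, 3, 2]]
A^4 = [[6, 5, 5], [5, 6, 5], [5, 5, 6]]
A^5 = [[10, 11, 11], [11, 10, 11], [11, 11, 10]]

11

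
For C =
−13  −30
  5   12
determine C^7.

tr C = −1 and det C = −6, so the characteristic polynomial is λ² − (−1)λ + (−6) with roots 2 and −3.
Eigenvectors give P = [[2, 3], [−1, −1]] with P⁻¹ = [[−1, −3], [1, 2]], and C = P·diag(2, −3)·P⁻¹.
Then C^7 = P·diag(128, −2187)·P⁻¹ = [[256, −6561], [−128, 2187]] · [[−1, −3], [1, 2]] = [[−6817, −13890], [2315, 4758]].

[[−6817, −13890], [2315, 4758]]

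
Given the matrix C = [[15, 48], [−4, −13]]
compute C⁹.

[[78735, 236208], [−19684, −59053]]

tr C = 2 and det C = −3, so the characteristic polynomial is λ² − (2)λ + (−3) with roots −1 and 3.
Eigenvectors give P = [[3, −4], [−1, 1]] with P⁻¹ = [[−1, −4], [−1, −3]], and C = P·diag(−1, 3)·P⁻¹.
Then C⁹ = P·diag(−1, 19683)·P⁻¹ = [[−3, −78732], [1, 19683]] · [[−1, −4], [−1, −3]] = [[78735, 236208], [−19684, −59053]].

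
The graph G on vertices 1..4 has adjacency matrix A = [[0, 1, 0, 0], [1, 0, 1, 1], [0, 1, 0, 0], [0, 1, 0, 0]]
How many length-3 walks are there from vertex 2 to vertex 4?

The number of length-3 walks from vertex 2 to vertex 4 is entry (2,4) of A³, where A is the adjacency matrix.
A² = [[1, 0, 1, 1], [0, 3, 0, 0], [1, 0, 1, 1], [1, 0, 1, 1]]
A³ = [[0, 3, 0, 0], [3, 0, 3, 3], [0, 3, 0, 0], [0, 3, 0, 0]]

3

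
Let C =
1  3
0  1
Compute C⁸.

C = I + N where N = [[0, 3], [0, 0]] is strictly upper-triangular, so N² = 0.
(I + N)⁸ = I + 8·N = [[1, 24], [0, 1]].

[[1, 24], [0, 1]]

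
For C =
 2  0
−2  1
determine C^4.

C^2 = [[4, 0], [−6, 1]]
C^3 = [[8, 0], [−14, 1]]
C^4 = [[16, 0], [−30, 1]]

[[16, 0], [−30, 1]]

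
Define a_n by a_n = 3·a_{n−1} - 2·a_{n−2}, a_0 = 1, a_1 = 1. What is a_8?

With companion matrix C = [[3, -2], [1, 0]], [a_n, a_{n−1}]ᵀ = C·[a_{n−1}, a_{n−2}]ᵀ, so [a_8, a_7]ᵀ = C⁷·[a_1, a_0]ᵀ.
C⁷ = [[255, -254], [127, -126]], giving [a_8, a_7]ᵀ = [[1], [1]].

1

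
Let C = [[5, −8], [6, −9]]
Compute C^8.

[[−19679, 26240], [−19680, 26241]]

tr C = −4 and det C = 3, so the characteristic polynomial is λ² − (−4)λ + (3) with roots −1 and −3.
Eigenvectors give P = [[4, 1], [3, 1]] with P⁻¹ = [[1, −1], [−3, 4]], and C = P·diag(−1, −3)·P⁻¹.
Then C^8 = P·diag(1, 6561)·P⁻¹ = [[4, 6561], [3, 6561]] · [[1, −1], [−3, 4]] = [[−19679, 26240], [−19680, 26241]].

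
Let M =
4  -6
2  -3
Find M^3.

[[4, -6], [2, -3]]

M² = M (a projection; rank 1, trace 1), so M^3 = M.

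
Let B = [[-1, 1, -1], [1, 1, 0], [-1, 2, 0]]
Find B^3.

[[-6, 3, -3], [3, 0, 0], [-3, 6, -3]]

B^2 = [[3, -2, 1], [0, 2, -1], [3, 1, 1]]
B^3 = [[-6, 3, -3], [3, 0, 0], [-3, 6, -3]]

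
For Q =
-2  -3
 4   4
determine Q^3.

Q^2 = [[-8, -6], [8, 4]]
Q^3 = [[-8, 0], [0, -8]]

[[-8, 0], [0, -8]]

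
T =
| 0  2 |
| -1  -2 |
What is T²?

[[-2, -4], [2, 2]]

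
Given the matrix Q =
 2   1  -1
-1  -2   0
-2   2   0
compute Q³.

Q² = [[5, -2, -2], [0, 3, 1], [-6, -6, 2]]
Q³ = [[16, 5, -5], [-5, -4, 0], [-10, 10, 6]]

[[16, 5, -5], [-5, -4, 0], [-10, 10, 6]]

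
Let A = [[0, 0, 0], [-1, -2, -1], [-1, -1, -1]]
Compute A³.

A² = [[0, 0, 0], [3, 5, 3], [2, 3, 2]]
A³ = [[0, 0, 0], [-8, -13, -8], [-5, -8, -5]]

[[0, 0, 0], [-8, -13, -8], [-5, -8, -5]]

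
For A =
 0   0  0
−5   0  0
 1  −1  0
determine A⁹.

[[0, 0, 0], [0, 0, 0], [0, 0, 0]]

A is strictly triangular, hence nilpotent: A³ = 0, so A⁹ = 0.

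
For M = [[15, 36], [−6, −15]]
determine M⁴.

[[81, 0], [0, 81]]

tr M = 0 and det M = −9, so the characteristic polynomial is λ² − (0)λ + (−9) with roots −3 and 3.
Eigenvectors give P = [[−2, −3], [1, 1]] with P⁻¹ = [[1, 3], [−1, −2]], and M = P·diag(−3, 3)·P⁻¹.
Then M⁴ = P·diag(81, 81)·P⁻¹ = [[−162, −243], [81, 81]] · [[1, 3], [−1, −2]] = [[81, 0], [0, 81]].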